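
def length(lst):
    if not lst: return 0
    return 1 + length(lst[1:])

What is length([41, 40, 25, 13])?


length([41, 40, 25, 13]) = 1 + length([40, 25, 13])
length([40, 25, 13]) = 1 + length([25, 13])
length([25, 13]) = 1 + length([13])
length([13]) = 1 + length([])
length([]) = 0  (base case)
Unwinding: 1 + 1 + 1 + 1 + 0 = 4

4


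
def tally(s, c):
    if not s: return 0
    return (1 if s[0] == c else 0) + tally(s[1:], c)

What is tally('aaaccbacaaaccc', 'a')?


s[0]='a' == 'a' -> 1
s[0]='a' == 'a' -> 1
s[0]='a' == 'a' -> 1
s[0]='c' != 'a' -> 0
s[0]='c' != 'a' -> 0
s[0]='b' != 'a' -> 0
s[0]='a' == 'a' -> 1
s[0]='c' != 'a' -> 0
s[0]='a' == 'a' -> 1
s[0]='a' == 'a' -> 1
s[0]='a' == 'a' -> 1
s[0]='c' != 'a' -> 0
s[0]='c' != 'a' -> 0
s[0]='c' != 'a' -> 0
Sum: 1 + 1 + 1 + 0 + 0 + 0 + 1 + 0 + 1 + 1 + 1 + 0 + 0 + 0 = 7

7


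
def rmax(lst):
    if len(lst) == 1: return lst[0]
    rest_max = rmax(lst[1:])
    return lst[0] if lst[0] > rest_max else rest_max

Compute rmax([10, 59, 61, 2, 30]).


rmax([10, 59, 61, 2, 30]): compare 10 with rmax([59, 61, 2, 30])
rmax([59, 61, 2, 30]): compare 59 with rmax([61, 2, 30])
rmax([61, 2, 30]): compare 61 with rmax([2, 30])
rmax([2, 30]): compare 2 with rmax([30])
rmax([30]) = 30  (base case)
Compare 2 with 30 -> 30
Compare 61 with 30 -> 61
Compare 59 with 61 -> 61
Compare 10 with 61 -> 61

61


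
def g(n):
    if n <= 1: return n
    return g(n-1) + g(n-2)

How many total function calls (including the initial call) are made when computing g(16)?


Let C(n) = total calls for g(n)
C(0) = 1, C(1) = 1
C(2) = 1 + C(1) + C(0) = 1 + 1 + 1 = 3
C(3) = 1 + C(2) + C(1) = 1 + 3 + 1 = 5
C(4) = 1 + C(3) + C(2) = 1 + 5 + 3 = 9
C(5) = 1 + C(4) + C(3) = 1 + 9 + 5 = 15
C(6) = 1 + C(5) + C(4) = 1 + 15 + 9 = 25
C(7) = 1 + C(6) + C(5) = 1 + 25 + 15 = 41
C(8) = 1 + C(7) + C(6) = 1 + 41 + 25 = 67
C(9) = 1 + C(8) + C(7) = 1 + 67 + 41 = 109
C(10) = 1 + C(9) + C(8) = 1 + 109 + 67 = 177
C(11) = 1 + C(10) + C(9) = 1 + 177 + 109 = 287
C(12) = 1 + C(11) + C(10) = 1 + 287 + 177 = 465
C(13) = 1 + C(12) + C(11) = 1 + 465 + 287 = 753
C(14) = 1 + C(13) + C(12) = 1 + 753 + 465 = 1219
C(15) = 1 + C(14) + C(13) = 1 + 1219 + 753 = 1973
C(16) = 1 + C(15) + C(14) = 1 + 1973 + 1219 = 3193

3193


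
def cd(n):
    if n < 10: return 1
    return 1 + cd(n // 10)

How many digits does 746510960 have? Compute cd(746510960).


cd(746510960) = 1 + cd(74651096)
cd(74651096) = 1 + cd(7465109)
cd(7465109) = 1 + cd(746510)
cd(746510) = 1 + cd(74651)
cd(74651) = 1 + cd(7465)
cd(7465) = 1 + cd(746)
cd(746) = 1 + cd(74)
cd(74) = 1 + cd(7)
cd(7) = 1  (base case: 7 < 10)
Unwinding: 1 + 1 + 1 + 1 + 1 + 1 + 1 + 1 + 1 = 9

9


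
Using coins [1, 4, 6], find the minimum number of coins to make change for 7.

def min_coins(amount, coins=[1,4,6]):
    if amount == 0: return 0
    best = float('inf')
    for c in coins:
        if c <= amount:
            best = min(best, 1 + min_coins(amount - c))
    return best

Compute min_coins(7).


Building up with DP:
min_coins(0) = 0
min_coins(1) = min(1+min_coins(0)=1+0=1) = 1
min_coins(2) = min(1+min_coins(1)=1+1=2) = 2
min_coins(3) = min(1+min_coins(2)=1+2=3) = 3
min_coins(4) = min(1+min_coins(3)=1+3=4, 1+min_coins(0)=1+0=1) = 1
min_coins(5) = min(1+min_coins(4)=1+1=2, 1+min_coins(1)=1+1=2) = 2
min_coins(6) = min(1+min_coins(5)=1+2=3, 1+min_coins(2)=1+2=3, 1+min_coins(0)=1+0=1) = 1
min_coins(7) = min(1+min_coins(6)=1+1=2, 1+min_coins(3)=1+3=4, 1+min_coins(1)=1+1=2) = 2

2


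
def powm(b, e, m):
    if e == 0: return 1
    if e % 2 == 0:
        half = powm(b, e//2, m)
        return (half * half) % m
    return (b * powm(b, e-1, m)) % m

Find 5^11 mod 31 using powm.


powm(5, 11, 31): e is odd, compute powm(5, 10, 31)
  powm(5, 10, 31): e is even, compute powm(5, 5, 31)
    powm(5, 5, 31): e is odd, compute powm(5, 4, 31)
      powm(5, 4, 31): e is even, compute powm(5, 2, 31)
        powm(5, 2, 31): e is even, compute powm(5, 1, 31)
          powm(5, 1, 31): e is odd, compute powm(5, 0, 31)
          powm(5, 0, 31) = 1
          (5 * 1) % 31 = 5
        half=5, (5*5) % 31 = 25
      half=25, (25*25) % 31 = 5
    (5 * 5) % 31 = 25
  half=25, (25*25) % 31 = 5
(5 * 5) % 31 = 25

25


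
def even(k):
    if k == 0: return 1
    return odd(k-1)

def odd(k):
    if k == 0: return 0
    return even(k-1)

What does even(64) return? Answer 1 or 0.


even(64) = odd(63)
odd(63) = even(62)
even(62) = odd(61)
odd(61) = even(60)
even(60) = odd(59)
odd(59) = even(58)
even(58) = odd(57)
odd(57) = even(56)
even(56) = odd(55)
odd(55) = even(54)
even(54) = odd(53)
odd(53) = even(52)
even(52) = odd(51)
odd(51) = even(50)
even(50) = odd(49)
odd(49) = even(48)
even(48) = odd(47)
odd(47) = even(46)
even(46) = odd(45)
odd(45) = even(44)
even(44) = odd(43)
odd(43) = even(42)
even(42) = odd(41)
odd(41) = even(40)
even(40) = odd(39)
odd(39) = even(38)
even(38) = odd(37)
odd(37) = even(36)
even(36) = odd(35)
odd(35) = even(34)
even(34) = odd(33)
odd(33) = even(32)
even(32) = odd(31)
odd(31) = even(30)
even(30) = odd(29)
odd(29) = even(28)
even(28) = odd(27)
odd(27) = even(26)
even(26) = odd(25)
odd(25) = even(24)
even(24) = odd(23)
odd(23) = even(22)
even(22) = odd(21)
odd(21) = even(20)
even(20) = odd(19)
odd(19) = even(18)
even(18) = odd(17)
odd(17) = even(16)
even(16) = odd(15)
odd(15) = even(14)
even(14) = odd(13)
odd(13) = even(12)
even(12) = odd(11)
odd(11) = even(10)
even(10) = odd(9)
odd(9) = even(8)
even(8) = odd(7)
odd(7) = even(6)
even(6) = odd(5)
odd(5) = even(4)
even(4) = odd(3)
odd(3) = even(2)
even(2) = odd(1)
odd(1) = even(0)
even(0) = 1  (base case)
Result: 1

1


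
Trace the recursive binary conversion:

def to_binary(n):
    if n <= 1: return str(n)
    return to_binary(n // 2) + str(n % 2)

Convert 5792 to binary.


to_binary(5792) = to_binary(2896) + '0'
to_binary(2896) = to_binary(1448) + '0'
to_binary(1448) = to_binary(724) + '0'
to_binary(724) = to_binary(362) + '0'
to_binary(362) = to_binary(181) + '0'
to_binary(181) = to_binary(90) + '1'
to_binary(90) = to_binary(45) + '0'
to_binary(45) = to_binary(22) + '1'
to_binary(22) = to_binary(11) + '0'
to_binary(11) = to_binary(5) + '1'
to_binary(5) = to_binary(2) + '1'
to_binary(2) = to_binary(1) + '0'
to_binary(1) = '1'  (base case)
Concatenating: '1' + '0' + '1' + '1' + '0' + '1' + '0' + '1' + '0' + '0' + '0' + '0' + '0' = '1011010100000'

1011010100000


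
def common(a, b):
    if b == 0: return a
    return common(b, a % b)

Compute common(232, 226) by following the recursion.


common(232, 226) = common(226, 6)
common(226, 6) = common(6, 4)
common(6, 4) = common(4, 2)
common(4, 2) = common(2, 0)
common(2, 0) = 2  (base case)

2


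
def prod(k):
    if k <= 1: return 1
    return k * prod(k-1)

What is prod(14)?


prod(14)
= 14 * prod(13)
= 14 * 13 * prod(12)
= 14 * 13 * 12 * prod(11)
= 14 * 13 * 12 * 11 * prod(10)
= 14 * 13 * 12 * 11 * 10 * prod(9)
= 14 * 13 * 12 * 11 * 10 * 9 * prod(8)
= 14 * 13 * 12 * 11 * 10 * 9 * 8 * prod(7)
= 14 * 13 * 12 * 11 * 10 * 9 * 8 * 7 * prod(6)
= 14 * 13 * 12 * 11 * 10 * 9 * 8 * 7 * 6 * prod(5)
= 14 * 13 * 12 * 11 * 10 * 9 * 8 * 7 * 6 * 5 * prod(4)
= 14 * 13 * 12 * 11 * 10 * 9 * 8 * 7 * 6 * 5 * 4 * prod(3)
= 14 * 13 * 12 * 11 * 10 * 9 * 8 * 7 * 6 * 5 * 4 * 3 * prod(2)
= 14 * 13 * 12 * 11 * 10 * 9 * 8 * 7 * 6 * 5 * 4 * 3 * 2 * prod(1)
= 14 * 13 * 12 * 11 * 10 * 9 * 8 * 7 * 6 * 5 * 4 * 3 * 2 * 1
= 87178291200

87178291200


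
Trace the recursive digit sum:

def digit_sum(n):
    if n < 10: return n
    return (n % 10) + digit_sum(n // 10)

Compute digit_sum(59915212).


digit_sum(59915212) = 2 + digit_sum(5991521)
digit_sum(5991521) = 1 + digit_sum(599152)
digit_sum(599152) = 2 + digit_sum(59915)
digit_sum(59915) = 5 + digit_sum(5991)
digit_sum(5991) = 1 + digit_sum(599)
digit_sum(599) = 9 + digit_sum(59)
digit_sum(59) = 9 + digit_sum(5)
digit_sum(5) = 5  (base case)
Total: 2 + 1 + 2 + 5 + 1 + 9 + 9 + 5 = 34

34


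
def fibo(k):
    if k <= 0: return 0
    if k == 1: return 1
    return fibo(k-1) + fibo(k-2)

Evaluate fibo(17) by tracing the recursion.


Computing fibo(17) bottom-up:
fibo(0) = 0
fibo(1) = 1
fibo(2) = fibo(1) + fibo(0) = 1 + 0 = 1
fibo(3) = fibo(2) + fibo(1) = 1 + 1 = 2
fibo(4) = fibo(3) + fibo(2) = 2 + 1 = 3
fibo(5) = fibo(4) + fibo(3) = 3 + 2 = 5
fibo(6) = fibo(5) + fibo(4) = 5 + 3 = 8
fibo(7) = fibo(6) + fibo(5) = 8 + 5 = 13
fibo(8) = fibo(7) + fibo(6) = 13 + 8 = 21
fibo(9) = fibo(8) + fibo(7) = 21 + 13 = 34
fibo(10) = fibo(9) + fibo(8) = 34 + 21 = 55
fibo(11) = fibo(10) + fibo(9) = 55 + 34 = 89
fibo(12) = fibo(11) + fibo(10) = 89 + 55 = 144
fibo(13) = fibo(12) + fibo(11) = 144 + 89 = 233
fibo(14) = fibo(13) + fibo(12) = 233 + 144 = 377
fibo(15) = fibo(14) + fibo(13) = 377 + 233 = 610
fibo(16) = fibo(15) + fibo(14) = 610 + 377 = 987
fibo(17) = fibo(16) + fibo(15) = 987 + 610 = 1597

1597


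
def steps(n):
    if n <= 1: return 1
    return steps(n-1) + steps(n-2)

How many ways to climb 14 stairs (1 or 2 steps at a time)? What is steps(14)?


Building up from base cases:
steps(0) = 1
steps(1) = 1
steps(2) = steps(1) + steps(0) = 1 + 1 = 2
steps(3) = steps(2) + steps(1) = 2 + 1 = 3
steps(4) = steps(3) + steps(2) = 3 + 2 = 5
steps(5) = steps(4) + steps(3) = 5 + 3 = 8
steps(6) = steps(5) + steps(4) = 8 + 5 = 13
steps(7) = steps(6) + steps(5) = 13 + 8 = 21
steps(8) = steps(7) + steps(6) = 21 + 13 = 34
steps(9) = steps(8) + steps(7) = 34 + 21 = 55
steps(10) = steps(9) + steps(8) = 55 + 34 = 89
steps(11) = steps(10) + steps(9) = 89 + 55 = 144
steps(12) = steps(11) + steps(10) = 144 + 89 = 233
steps(13) = steps(12) + steps(11) = 233 + 144 = 377
steps(14) = steps(13) + steps(12) = 377 + 233 = 610

610


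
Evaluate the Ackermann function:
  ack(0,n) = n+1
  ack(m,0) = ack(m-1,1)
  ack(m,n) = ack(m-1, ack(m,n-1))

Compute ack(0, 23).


ack(0, 23) = 24
Result: ack(0, 23) = 24

24


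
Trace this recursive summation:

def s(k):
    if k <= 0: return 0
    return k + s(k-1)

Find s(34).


s(34)
= 34 + 33 + 32 + 31 + 30 + 29 + 28 + 27 + 26 + 25 + 24 + 23 + 22 + 21 + 20 + 19 + 18 + 17 + 16 + 15 + 14 + 13 + 12 + 11 + 10 + 9 + 8 + 7 + 6 + 5 + 4 + 3 + 2 + 1 + s(0)
= 34 + 33 + 32 + 31 + 30 + 29 + 28 + 27 + 26 + 25 + 24 + 23 + 22 + 21 + 20 + 19 + 18 + 17 + 16 + 15 + 14 + 13 + 12 + 11 + 10 + 9 + 8 + 7 + 6 + 5 + 4 + 3 + 2 + 1 + 0
= 595

595


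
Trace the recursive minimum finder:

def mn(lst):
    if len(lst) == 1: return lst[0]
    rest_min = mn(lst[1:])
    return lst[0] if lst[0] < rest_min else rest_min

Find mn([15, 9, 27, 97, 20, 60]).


mn([15, 9, 27, 97, 20, 60]): compare 15 with mn([9, 27, 97, 20, 60])
mn([9, 27, 97, 20, 60]): compare 9 with mn([27, 97, 20, 60])
mn([27, 97, 20, 60]): compare 27 with mn([97, 20, 60])
mn([97, 20, 60]): compare 97 with mn([20, 60])
mn([20, 60]): compare 20 with mn([60])
mn([60]) = 60  (base case)
Compare 20 with 60 -> 20
Compare 97 with 20 -> 20
Compare 27 with 20 -> 20
Compare 9 with 20 -> 9
Compare 15 with 9 -> 9

9


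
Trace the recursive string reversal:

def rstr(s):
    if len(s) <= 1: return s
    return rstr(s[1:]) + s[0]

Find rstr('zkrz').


rstr('zkrz') = rstr('krz') + 'z'
rstr('krz') = rstr('rz') + 'k'
rstr('rz') = rstr('z') + 'r'
rstr('z') = 'z'  (base case)
Concatenating: 'z' + 'r' + 'k' + 'z' = 'zrkz'

zrkz


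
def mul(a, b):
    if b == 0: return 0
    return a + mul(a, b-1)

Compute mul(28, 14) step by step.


mul(28, 14) = 28 + mul(28, 13)
mul(28, 13) = 28 + mul(28, 12)
mul(28, 12) = 28 + mul(28, 11)
mul(28, 11) = 28 + mul(28, 10)
mul(28, 10) = 28 + mul(28, 9)
mul(28, 9) = 28 + mul(28, 8)
mul(28, 8) = 28 + mul(28, 7)
mul(28, 7) = 28 + mul(28, 6)
mul(28, 6) = 28 + mul(28, 5)
mul(28, 5) = 28 + mul(28, 4)
mul(28, 4) = 28 + mul(28, 3)
mul(28, 3) = 28 + mul(28, 2)
mul(28, 2) = 28 + mul(28, 1)
mul(28, 1) = 28 + mul(28, 0)
mul(28, 0) = 0  (base case)
Total: 28 + 28 + 28 + 28 + 28 + 28 + 28 + 28 + 28 + 28 + 28 + 28 + 28 + 28 + 0 = 392

392


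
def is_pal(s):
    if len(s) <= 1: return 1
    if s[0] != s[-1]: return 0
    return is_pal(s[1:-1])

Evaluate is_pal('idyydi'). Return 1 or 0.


is_pal('idyydi'): s[0]='i' == s[-1]='i' -> check is_pal('dyyd')
is_pal('dyyd'): s[0]='d' == s[-1]='d' -> check is_pal('yy')
is_pal('yy'): s[0]='y' == s[-1]='y' -> check is_pal('')
is_pal(''): len <= 1 -> return 1  (base case)
Result: 1 (palindrome)

1


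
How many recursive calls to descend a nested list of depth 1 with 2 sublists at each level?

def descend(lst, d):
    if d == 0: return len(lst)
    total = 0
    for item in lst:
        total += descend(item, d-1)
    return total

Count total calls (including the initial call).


At depth 0 (root): 1 call
At depth 1: each of 1 parents calls descend on 2 children = 2 calls
Total: 1 + 2 = 3

3


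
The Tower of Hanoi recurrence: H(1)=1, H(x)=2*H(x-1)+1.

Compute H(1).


H(1) = 1  (base case)

1


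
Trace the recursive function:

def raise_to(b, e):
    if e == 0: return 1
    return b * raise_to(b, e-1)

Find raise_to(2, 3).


raise_to(2, 3)
= 2 * raise_to(2, 2)
= 2 * 2 * raise_to(2, 1)
= 2 * 2 * 2 * raise_to(2, 0)
= 2 * 2 * 2 * 1
= 8

8


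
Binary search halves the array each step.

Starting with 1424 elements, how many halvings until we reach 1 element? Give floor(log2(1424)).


1424 / 2 = 712
712 / 2 = 356
356 / 2 = 178
178 / 2 = 89
89 / 2 = 44
44 / 2 = 22
22 / 2 = 11
11 / 2 = 5
5 / 2 = 2
2 / 2 = 1
Reached 1 after 10 halvings

10


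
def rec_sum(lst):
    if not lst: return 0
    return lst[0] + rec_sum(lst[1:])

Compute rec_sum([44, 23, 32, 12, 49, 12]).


rec_sum([44, 23, 32, 12, 49, 12]) = 44 + rec_sum([23, 32, 12, 49, 12])
rec_sum([23, 32, 12, 49, 12]) = 23 + rec_sum([32, 12, 49, 12])
rec_sum([32, 12, 49, 12]) = 32 + rec_sum([12, 49, 12])
rec_sum([12, 49, 12]) = 12 + rec_sum([49, 12])
rec_sum([49, 12]) = 49 + rec_sum([12])
rec_sum([12]) = 12 + rec_sum([])
rec_sum([]) = 0  (base case)
Total: 44 + 23 + 32 + 12 + 49 + 12 + 0 = 172

172


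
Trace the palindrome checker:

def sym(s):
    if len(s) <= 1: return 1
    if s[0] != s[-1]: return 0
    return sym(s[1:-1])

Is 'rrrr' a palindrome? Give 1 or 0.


sym('rrrr'): s[0]='r' == s[-1]='r' -> check sym('rr')
sym('rr'): s[0]='r' == s[-1]='r' -> check sym('')
sym(''): len <= 1 -> return 1  (base case)
Result: 1 (palindrome)

1


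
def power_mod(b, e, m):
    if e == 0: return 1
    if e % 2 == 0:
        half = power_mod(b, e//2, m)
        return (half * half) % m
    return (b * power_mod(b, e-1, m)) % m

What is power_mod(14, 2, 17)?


power_mod(14, 2, 17): e is even, compute power_mod(14, 1, 17)
  power_mod(14, 1, 17): e is odd, compute power_mod(14, 0, 17)
    power_mod(14, 0, 17) = 1
  (14 * 1) % 17 = 14
half=14, (14*14) % 17 = 9

9


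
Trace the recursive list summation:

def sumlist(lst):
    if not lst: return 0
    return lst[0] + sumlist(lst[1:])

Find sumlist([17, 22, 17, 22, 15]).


sumlist([17, 22, 17, 22, 15]) = 17 + sumlist([22, 17, 22, 15])
sumlist([22, 17, 22, 15]) = 22 + sumlist([17, 22, 15])
sumlist([17, 22, 15]) = 17 + sumlist([22, 15])
sumlist([22, 15]) = 22 + sumlist([15])
sumlist([15]) = 15 + sumlist([])
sumlist([]) = 0  (base case)
Total: 17 + 22 + 17 + 22 + 15 + 0 = 93

93


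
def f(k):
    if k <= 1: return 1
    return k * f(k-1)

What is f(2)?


f(2)
= 2 * f(1)
= 2 * 1
= 2

2


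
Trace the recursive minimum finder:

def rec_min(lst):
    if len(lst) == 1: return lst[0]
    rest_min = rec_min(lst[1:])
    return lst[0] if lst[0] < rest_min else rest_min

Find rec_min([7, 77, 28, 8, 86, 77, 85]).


rec_min([7, 77, 28, 8, 86, 77, 85]): compare 7 with rec_min([77, 28, 8, 86, 77, 85])
rec_min([77, 28, 8, 86, 77, 85]): compare 77 with rec_min([28, 8, 86, 77, 85])
rec_min([28, 8, 86, 77, 85]): compare 28 with rec_min([8, 86, 77, 85])
rec_min([8, 86, 77, 85]): compare 8 with rec_min([86, 77, 85])
rec_min([86, 77, 85]): compare 86 with rec_min([77, 85])
rec_min([77, 85]): compare 77 with rec_min([85])
rec_min([85]) = 85  (base case)
Compare 77 with 85 -> 77
Compare 86 with 77 -> 77
Compare 8 with 77 -> 8
Compare 28 with 8 -> 8
Compare 77 with 8 -> 8
Compare 7 with 8 -> 7

7


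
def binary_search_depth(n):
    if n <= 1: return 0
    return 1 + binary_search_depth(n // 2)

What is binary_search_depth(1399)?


1399 / 2 = 699
699 / 2 = 349
349 / 2 = 174
174 / 2 = 87
87 / 2 = 43
43 / 2 = 21
21 / 2 = 10
10 / 2 = 5
5 / 2 = 2
2 / 2 = 1
Reached 1 after 10 halvings

10


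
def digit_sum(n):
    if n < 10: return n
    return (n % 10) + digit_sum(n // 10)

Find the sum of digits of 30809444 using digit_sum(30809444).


digit_sum(30809444) = 4 + digit_sum(3080944)
digit_sum(3080944) = 4 + digit_sum(308094)
digit_sum(308094) = 4 + digit_sum(30809)
digit_sum(30809) = 9 + digit_sum(3080)
digit_sum(3080) = 0 + digit_sum(308)
digit_sum(308) = 8 + digit_sum(30)
digit_sum(30) = 0 + digit_sum(3)
digit_sum(3) = 3  (base case)
Total: 4 + 4 + 4 + 9 + 0 + 8 + 0 + 3 = 32

32


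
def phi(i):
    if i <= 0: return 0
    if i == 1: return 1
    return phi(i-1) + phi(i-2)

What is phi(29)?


Computing phi(29) bottom-up:
phi(0) = 0
phi(1) = 1
phi(2) = phi(1) + phi(0) = 1 + 0 = 1
phi(3) = phi(2) + phi(1) = 1 + 1 = 2
phi(4) = phi(3) + phi(2) = 2 + 1 = 3
phi(5) = phi(4) + phi(3) = 3 + 2 = 5
phi(6) = phi(5) + phi(4) = 5 + 3 = 8
phi(7) = phi(6) + phi(5) = 8 + 5 = 13
phi(8) = phi(7) + phi(6) = 13 + 8 = 21
phi(9) = phi(8) + phi(7) = 21 + 13 = 34
phi(10) = phi(9) + phi(8) = 34 + 21 = 55
phi(11) = phi(10) + phi(9) = 55 + 34 = 89
phi(12) = phi(11) + phi(10) = 89 + 55 = 144
phi(13) = phi(12) + phi(11) = 144 + 89 = 233
phi(14) = phi(13) + phi(12) = 233 + 144 = 377
phi(15) = phi(14) + phi(13) = 377 + 233 = 610
phi(16) = phi(15) + phi(14) = 610 + 377 = 987
phi(17) = phi(16) + phi(15) = 987 + 610 = 1597
phi(18) = phi(17) + phi(16) = 1597 + 987 = 2584
phi(19) = phi(18) + phi(17) = 2584 + 1597 = 4181
phi(20) = phi(19) + phi(18) = 4181 + 2584 = 6765
phi(21) = phi(20) + phi(19) = 6765 + 4181 = 10946
phi(22) = phi(21) + phi(20) = 10946 + 6765 = 17711
phi(23) = phi(22) + phi(21) = 17711 + 10946 = 28657
phi(24) = phi(23) + phi(22) = 28657 + 17711 = 46368
phi(25) = phi(24) + phi(23) = 46368 + 28657 = 75025
phi(26) = phi(25) + phi(24) = 75025 + 46368 = 121393
phi(27) = phi(26) + phi(25) = 121393 + 75025 = 196418
phi(28) = phi(27) + phi(26) = 196418 + 121393 = 317811
phi(29) = phi(28) + phi(27) = 317811 + 196418 = 514229

514229


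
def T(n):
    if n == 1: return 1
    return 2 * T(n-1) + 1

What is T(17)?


T(17) = 2 * T(16) + 1
T(16) = 2 * T(15) + 1
T(15) = 2 * T(14) + 1
T(14) = 2 * T(13) + 1
T(13) = 2 * T(12) + 1
T(12) = 2 * T(11) + 1
T(11) = 2 * T(10) + 1
T(10) = 2 * T(9) + 1
T(9) = 2 * T(8) + 1
T(8) = 2 * T(7) + 1
T(7) = 2 * T(6) + 1
T(6) = 2 * T(5) + 1
T(5) = 2 * T(4) + 1
T(4) = 2 * T(3) + 1
T(3) = 2 * T(2) + 1
T(2) = 2 * T(1) + 1
T(1) = 1  (base case)
T(2) = 2 * 1 + 1 = 3
T(3) = 2 * 3 + 1 = 7
T(4) = 2 * 7 + 1 = 15
T(5) = 2 * 15 + 1 = 31
T(6) = 2 * 31 + 1 = 63
T(7) = 2 * 63 + 1 = 127
T(8) = 2 * 127 + 1 = 255
T(9) = 2 * 255 + 1 = 511
T(10) = 2 * 511 + 1 = 1023
T(11) = 2 * 1023 + 1 = 2047
T(12) = 2 * 2047 + 1 = 4095
T(13) = 2 * 4095 + 1 = 8191
T(14) = 2 * 8191 + 1 = 16383
T(15) = 2 * 16383 + 1 = 32767
T(16) = 2 * 32767 + 1 = 65535
T(17) = 2 * 65535 + 1 = 131071

131071


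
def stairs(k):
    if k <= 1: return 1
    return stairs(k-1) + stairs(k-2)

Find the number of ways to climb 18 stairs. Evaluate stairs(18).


Building up from base cases:
stairs(0) = 1
stairs(1) = 1
stairs(2) = stairs(1) + stairs(0) = 1 + 1 = 2
stairs(3) = stairs(2) + stairs(1) = 2 + 1 = 3
stairs(4) = stairs(3) + stairs(2) = 3 + 2 = 5
stairs(5) = stairs(4) + stairs(3) = 5 + 3 = 8
stairs(6) = stairs(5) + stairs(4) = 8 + 5 = 13
stairs(7) = stairs(6) + stairs(5) = 13 + 8 = 21
stairs(8) = stairs(7) + stairs(6) = 21 + 13 = 34
stairs(9) = stairs(8) + stairs(7) = 34 + 21 = 55
stairs(10) = stairs(9) + stairs(8) = 55 + 34 = 89
stairs(11) = stairs(10) + stairs(9) = 89 + 55 = 144
stairs(12) = stairs(11) + stairs(10) = 144 + 89 = 233
stairs(13) = stairs(12) + stairs(11) = 233 + 144 = 377
stairs(14) = stairs(13) + stairs(12) = 377 + 233 = 610
stairs(15) = stairs(14) + stairs(13) = 610 + 377 = 987
stairs(16) = stairs(15) + stairs(14) = 987 + 610 = 1597
stairs(17) = stairs(16) + stairs(15) = 1597 + 987 = 2584
stairs(18) = stairs(17) + stairs(16) = 2584 + 1597 = 4181

4181


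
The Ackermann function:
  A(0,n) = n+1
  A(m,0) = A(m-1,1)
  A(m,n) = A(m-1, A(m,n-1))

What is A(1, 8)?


A(1, 8) = A(0, A(1, 7))
  A(1, 7) = A(0, A(1, 6))
    A(1, 6) = A(0, A(1, 5))
      A(1, 5) = A(0, A(1, 4))
        A(1, 4) = A(0, A(1, 3))
          A(1, 3) = A(0, A(1, 2))
          A(1, 2) = A(0, A(1, 1))
          A(1, 1) = A(0, A(1, 0))
          A(1, 0) = A(0, 1)
          A(0, 1) = 2
            = A(0, 2)
          A(0, 2) = 3
            = A(0, 3)
          A(0, 3) = 4
            = A(0, 4)
          A(0, 4) = 5
          = A(0, 5)
          A(0, 5) = 6
        = A(0, 6)
        A(0, 6) = 7
      = A(0, 7)
      A(0, 7) = 8
    = A(0, 8)
    A(0, 8) = 9
  = A(0, 9)
... (trace truncated)
Result: A(1, 8) = 10

10


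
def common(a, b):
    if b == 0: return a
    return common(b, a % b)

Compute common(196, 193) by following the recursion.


common(196, 193) = common(193, 3)
common(193, 3) = common(3, 1)
common(3, 1) = common(1, 0)
common(1, 0) = 1  (base case)

1


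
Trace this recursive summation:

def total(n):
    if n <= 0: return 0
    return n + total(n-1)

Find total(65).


total(65)
= 65 + 64 + 63 + 62 + 61 + 60 + 59 + 58 + 57 + 56 + 55 + 54 + 53 + 52 + 51 + 50 + 49 + 48 + 47 + 46 + 45 + 44 + 43 + 42 + 41 + 40 + 39 + 38 + 37 + 36 + 35 + 34 + 33 + 32 + 31 + 30 + 29 + 28 + 27 + 26 + 25 + 24 + 23 + 22 + 21 + 20 + 19 + 18 + 17 + 16 + 15 + 14 + 13 + 12 + 11 + 10 + 9 + 8 + 7 + 6 + 5 + 4 + 3 + 2 + 1 + total(0)
= 65 + 64 + 63 + 62 + 61 + 60 + 59 + 58 + 57 + 56 + 55 + 54 + 53 + 52 + 51 + 50 + 49 + 48 + 47 + 46 + 45 + 44 + 43 + 42 + 41 + 40 + 39 + 38 + 37 + 36 + 35 + 34 + 33 + 32 + 31 + 30 + 29 + 28 + 27 + 26 + 25 + 24 + 23 + 22 + 21 + 20 + 19 + 18 + 17 + 16 + 15 + 14 + 13 + 12 + 11 + 10 + 9 + 8 + 7 + 6 + 5 + 4 + 3 + 2 + 1 + 0
= 2145

2145


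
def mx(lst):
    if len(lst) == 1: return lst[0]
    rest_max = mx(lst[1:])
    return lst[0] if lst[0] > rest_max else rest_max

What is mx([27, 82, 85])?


mx([27, 82, 85]): compare 27 with mx([82, 85])
mx([82, 85]): compare 82 with mx([85])
mx([85]) = 85  (base case)
Compare 82 with 85 -> 85
Compare 27 with 85 -> 85

85


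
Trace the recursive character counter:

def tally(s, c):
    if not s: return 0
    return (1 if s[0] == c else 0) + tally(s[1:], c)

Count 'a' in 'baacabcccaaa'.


s[0]='b' != 'a' -> 0
s[0]='a' == 'a' -> 1
s[0]='a' == 'a' -> 1
s[0]='c' != 'a' -> 0
s[0]='a' == 'a' -> 1
s[0]='b' != 'a' -> 0
s[0]='c' != 'a' -> 0
s[0]='c' != 'a' -> 0
s[0]='c' != 'a' -> 0
s[0]='a' == 'a' -> 1
s[0]='a' == 'a' -> 1
s[0]='a' == 'a' -> 1
Sum: 0 + 1 + 1 + 0 + 1 + 0 + 0 + 0 + 0 + 1 + 1 + 1 = 6

6


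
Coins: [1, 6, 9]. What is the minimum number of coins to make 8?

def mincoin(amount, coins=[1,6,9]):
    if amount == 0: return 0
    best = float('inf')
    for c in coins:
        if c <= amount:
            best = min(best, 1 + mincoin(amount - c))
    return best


Building up with DP:
mincoin(0) = 0
mincoin(1) = min(1+mincoin(0)=1+0=1) = 1
mincoin(2) = min(1+mincoin(1)=1+1=2) = 2
mincoin(3) = min(1+mincoin(2)=1+2=3) = 3
mincoin(4) = min(1+mincoin(3)=1+3=4) = 4
mincoin(5) = min(1+mincoin(4)=1+4=5) = 5
mincoin(6) = min(1+mincoin(5)=1+5=6, 1+mincoin(0)=1+0=1) = 1
mincoin(7) = min(1+mincoin(6)=1+1=2, 1+mincoin(1)=1+1=2) = 2
mincoin(8) = min(1+mincoin(7)=1+2=3, 1+mincoin(2)=1+2=3) = 3

3


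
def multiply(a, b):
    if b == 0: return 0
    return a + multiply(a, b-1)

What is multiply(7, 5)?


multiply(7, 5) = 7 + multiply(7, 4)
multiply(7, 4) = 7 + multiply(7, 3)
multiply(7, 3) = 7 + multiply(7, 2)
multiply(7, 2) = 7 + multiply(7, 1)
multiply(7, 1) = 7 + multiply(7, 0)
multiply(7, 0) = 0  (base case)
Total: 7 + 7 + 7 + 7 + 7 + 0 = 35

35


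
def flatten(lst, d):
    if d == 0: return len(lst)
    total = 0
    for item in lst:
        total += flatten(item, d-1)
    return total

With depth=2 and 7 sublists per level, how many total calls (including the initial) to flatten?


At depth 0 (root): 1 call
At depth 1: each of 1 parents calls flatten on 7 children = 7 calls
At depth 2: each of 7 parents calls flatten on 7 children = 49 calls
Total: 1 + 7 + 49 = 57

57


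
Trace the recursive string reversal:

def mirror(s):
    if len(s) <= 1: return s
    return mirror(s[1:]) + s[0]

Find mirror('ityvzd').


mirror('ityvzd') = mirror('tyvzd') + 'i'
mirror('tyvzd') = mirror('yvzd') + 't'
mirror('yvzd') = mirror('vzd') + 'y'
mirror('vzd') = mirror('zd') + 'v'
mirror('zd') = mirror('d') + 'z'
mirror('d') = 'd'  (base case)
Concatenating: 'd' + 'z' + 'v' + 'y' + 't' + 'i' = 'dzvyti'

dzvyti


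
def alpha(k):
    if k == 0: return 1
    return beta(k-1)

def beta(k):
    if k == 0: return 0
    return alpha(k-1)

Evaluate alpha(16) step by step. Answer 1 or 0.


alpha(16) = beta(15)
beta(15) = alpha(14)
alpha(14) = beta(13)
beta(13) = alpha(12)
alpha(12) = beta(11)
beta(11) = alpha(10)
alpha(10) = beta(9)
beta(9) = alpha(8)
alpha(8) = beta(7)
beta(7) = alpha(6)
alpha(6) = beta(5)
beta(5) = alpha(4)
alpha(4) = beta(3)
beta(3) = alpha(2)
alpha(2) = beta(1)
beta(1) = alpha(0)
alpha(0) = 1  (base case)
Result: 1

1


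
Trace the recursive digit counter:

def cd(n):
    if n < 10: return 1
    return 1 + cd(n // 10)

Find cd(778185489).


cd(778185489) = 1 + cd(77818548)
cd(77818548) = 1 + cd(7781854)
cd(7781854) = 1 + cd(778185)
cd(778185) = 1 + cd(77818)
cd(77818) = 1 + cd(7781)
cd(7781) = 1 + cd(778)
cd(778) = 1 + cd(77)
cd(77) = 1 + cd(7)
cd(7) = 1  (base case: 7 < 10)
Unwinding: 1 + 1 + 1 + 1 + 1 + 1 + 1 + 1 + 1 = 9

9


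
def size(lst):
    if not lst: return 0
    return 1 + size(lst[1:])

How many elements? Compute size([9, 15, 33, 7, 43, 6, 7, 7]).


size([9, 15, 33, 7, 43, 6, 7, 7]) = 1 + size([15, 33, 7, 43, 6, 7, 7])
size([15, 33, 7, 43, 6, 7, 7]) = 1 + size([33, 7, 43, 6, 7, 7])
size([33, 7, 43, 6, 7, 7]) = 1 + size([7, 43, 6, 7, 7])
size([7, 43, 6, 7, 7]) = 1 + size([43, 6, 7, 7])
size([43, 6, 7, 7]) = 1 + size([6, 7, 7])
size([6, 7, 7]) = 1 + size([7, 7])
size([7, 7]) = 1 + size([7])
size([7]) = 1 + size([])
size([]) = 0  (base case)
Unwinding: 1 + 1 + 1 + 1 + 1 + 1 + 1 + 1 + 0 = 8

8


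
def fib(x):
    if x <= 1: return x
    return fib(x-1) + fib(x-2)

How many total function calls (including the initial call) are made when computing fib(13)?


Let C(n) = total calls for fib(n)
C(0) = 1, C(1) = 1
C(2) = 1 + C(1) + C(0) = 1 + 1 + 1 = 3
C(3) = 1 + C(2) + C(1) = 1 + 3 + 1 = 5
C(4) = 1 + C(3) + C(2) = 1 + 5 + 3 = 9
C(5) = 1 + C(4) + C(3) = 1 + 9 + 5 = 15
C(6) = 1 + C(5) + C(4) = 1 + 15 + 9 = 25
C(7) = 1 + C(6) + C(5) = 1 + 25 + 15 = 41
C(8) = 1 + C(7) + C(6) = 1 + 41 + 25 = 67
C(9) = 1 + C(8) + C(7) = 1 + 67 + 41 = 109
C(10) = 1 + C(9) + C(8) = 1 + 109 + 67 = 177
C(11) = 1 + C(10) + C(9) = 1 + 177 + 109 = 287
C(12) = 1 + C(11) + C(10) = 1 + 287 + 177 = 465
C(13) = 1 + C(12) + C(11) = 1 + 465 + 287 = 753

753


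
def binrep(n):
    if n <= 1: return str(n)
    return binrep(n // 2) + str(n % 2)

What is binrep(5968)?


binrep(5968) = binrep(2984) + '0'
binrep(2984) = binrep(1492) + '0'
binrep(1492) = binrep(746) + '0'
binrep(746) = binrep(373) + '0'
binrep(373) = binrep(186) + '1'
binrep(186) = binrep(93) + '0'
binrep(93) = binrep(46) + '1'
binrep(46) = binrep(23) + '0'
binrep(23) = binrep(11) + '1'
binrep(11) = binrep(5) + '1'
binrep(5) = binrep(2) + '1'
binrep(2) = binrep(1) + '0'
binrep(1) = '1'  (base case)
Concatenating: '1' + '0' + '1' + '1' + '1' + '0' + '1' + '0' + '1' + '0' + '0' + '0' + '0' = '1011101010000'

1011101010000


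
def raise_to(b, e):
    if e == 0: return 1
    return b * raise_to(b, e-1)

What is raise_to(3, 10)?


raise_to(3, 10)
= 3 * raise_to(3, 9)
= 3 * 3 * raise_to(3, 8)
= 3 * 3 * 3 * raise_to(3, 7)
= 3 * 3 * 3 * 3 * raise_to(3, 6)
= 3 * 3 * 3 * 3 * 3 * raise_to(3, 5)
= 3 * 3 * 3 * 3 * 3 * 3 * raise_to(3, 4)
= 3 * 3 * 3 * 3 * 3 * 3 * 3 * raise_to(3, 3)
= 3 * 3 * 3 * 3 * 3 * 3 * 3 * 3 * raise_to(3, 2)
= 3 * 3 * 3 * 3 * 3 * 3 * 3 * 3 * 3 * raise_to(3, 1)
= 3 * 3 * 3 * 3 * 3 * 3 * 3 * 3 * 3 * 3 * raise_to(3, 0)
= 3 * 3 * 3 * 3 * 3 * 3 * 3 * 3 * 3 * 3 * 1
= 59049

59049


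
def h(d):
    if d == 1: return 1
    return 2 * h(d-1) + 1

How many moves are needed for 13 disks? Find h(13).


h(13) = 2 * h(12) + 1
h(12) = 2 * h(11) + 1
h(11) = 2 * h(10) + 1
h(10) = 2 * h(9) + 1
h(9) = 2 * h(8) + 1
h(8) = 2 * h(7) + 1
h(7) = 2 * h(6) + 1
h(6) = 2 * h(5) + 1
h(5) = 2 * h(4) + 1
h(4) = 2 * h(3) + 1
h(3) = 2 * h(2) + 1
h(2) = 2 * h(1) + 1
h(1) = 1  (base case)
h(2) = 2 * 1 + 1 = 3
h(3) = 2 * 3 + 1 = 7
h(4) = 2 * 7 + 1 = 15
h(5) = 2 * 15 + 1 = 31
h(6) = 2 * 31 + 1 = 63
h(7) = 2 * 63 + 1 = 127
h(8) = 2 * 127 + 1 = 255
h(9) = 2 * 255 + 1 = 511
h(10) = 2 * 511 + 1 = 1023
h(11) = 2 * 1023 + 1 = 2047
h(12) = 2 * 2047 + 1 = 4095
h(13) = 2 * 4095 + 1 = 8191

8191


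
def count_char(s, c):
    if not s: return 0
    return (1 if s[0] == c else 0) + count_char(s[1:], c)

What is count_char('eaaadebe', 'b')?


s[0]='e' != 'b' -> 0
s[0]='a' != 'b' -> 0
s[0]='a' != 'b' -> 0
s[0]='a' != 'b' -> 0
s[0]='d' != 'b' -> 0
s[0]='e' != 'b' -> 0
s[0]='b' == 'b' -> 1
s[0]='e' != 'b' -> 0
Sum: 0 + 0 + 0 + 0 + 0 + 0 + 1 + 0 = 1

1


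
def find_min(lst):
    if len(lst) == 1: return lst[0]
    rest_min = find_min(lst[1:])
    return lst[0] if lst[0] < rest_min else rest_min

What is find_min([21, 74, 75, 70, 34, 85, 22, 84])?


find_min([21, 74, 75, 70, 34, 85, 22, 84]): compare 21 with find_min([74, 75, 70, 34, 85, 22, 84])
find_min([74, 75, 70, 34, 85, 22, 84]): compare 74 with find_min([75, 70, 34, 85, 22, 84])
find_min([75, 70, 34, 85, 22, 84]): compare 75 with find_min([70, 34, 85, 22, 84])
find_min([70, 34, 85, 22, 84]): compare 70 with find_min([34, 85, 22, 84])
find_min([34, 85, 22, 84]): compare 34 with find_min([85, 22, 84])
find_min([85, 22, 84]): compare 85 with find_min([22, 84])
find_min([22, 84]): compare 22 with find_min([84])
find_min([84]) = 84  (base case)
Compare 22 with 84 -> 22
Compare 85 with 22 -> 22
Compare 34 with 22 -> 22
Compare 70 with 22 -> 22
Compare 75 with 22 -> 22
Compare 74 with 22 -> 22
Compare 21 with 22 -> 21

21


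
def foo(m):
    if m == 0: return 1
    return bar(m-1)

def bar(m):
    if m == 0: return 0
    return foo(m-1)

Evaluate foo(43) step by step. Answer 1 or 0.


foo(43) = bar(42)
bar(42) = foo(41)
foo(41) = bar(40)
bar(40) = foo(39)
foo(39) = bar(38)
bar(38) = foo(37)
foo(37) = bar(36)
bar(36) = foo(35)
foo(35) = bar(34)
bar(34) = foo(33)
foo(33) = bar(32)
bar(32) = foo(31)
foo(31) = bar(30)
bar(30) = foo(29)
foo(29) = bar(28)
bar(28) = foo(27)
foo(27) = bar(26)
bar(26) = foo(25)
foo(25) = bar(24)
bar(24) = foo(23)
foo(23) = bar(22)
bar(22) = foo(21)
foo(21) = bar(20)
bar(20) = foo(19)
foo(19) = bar(18)
bar(18) = foo(17)
foo(17) = bar(16)
bar(16) = foo(15)
foo(15) = bar(14)
bar(14) = foo(13)
foo(13) = bar(12)
bar(12) = foo(11)
foo(11) = bar(10)
bar(10) = foo(9)
foo(9) = bar(8)
bar(8) = foo(7)
foo(7) = bar(6)
bar(6) = foo(5)
foo(5) = bar(4)
bar(4) = foo(3)
foo(3) = bar(2)
bar(2) = foo(1)
foo(1) = bar(0)
bar(0) = 0  (base case)
Result: 0

0


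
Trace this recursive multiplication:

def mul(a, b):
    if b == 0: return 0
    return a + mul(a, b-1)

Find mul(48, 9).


mul(48, 9) = 48 + mul(48, 8)
mul(48, 8) = 48 + mul(48, 7)
mul(48, 7) = 48 + mul(48, 6)
mul(48, 6) = 48 + mul(48, 5)
mul(48, 5) = 48 + mul(48, 4)
mul(48, 4) = 48 + mul(48, 3)
mul(48, 3) = 48 + mul(48, 2)
mul(48, 2) = 48 + mul(48, 1)
mul(48, 1) = 48 + mul(48, 0)
mul(48, 0) = 0  (base case)
Total: 48 + 48 + 48 + 48 + 48 + 48 + 48 + 48 + 48 + 0 = 432

432


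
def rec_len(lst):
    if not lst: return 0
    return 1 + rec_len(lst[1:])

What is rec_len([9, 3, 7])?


rec_len([9, 3, 7]) = 1 + rec_len([3, 7])
rec_len([3, 7]) = 1 + rec_len([7])
rec_len([7]) = 1 + rec_len([])
rec_len([]) = 0  (base case)
Unwinding: 1 + 1 + 1 + 0 = 3

3


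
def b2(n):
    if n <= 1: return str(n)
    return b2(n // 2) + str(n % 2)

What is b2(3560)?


b2(3560) = b2(1780) + '0'
b2(1780) = b2(890) + '0'
b2(890) = b2(445) + '0'
b2(445) = b2(222) + '1'
b2(222) = b2(111) + '0'
b2(111) = b2(55) + '1'
b2(55) = b2(27) + '1'
b2(27) = b2(13) + '1'
b2(13) = b2(6) + '1'
b2(6) = b2(3) + '0'
b2(3) = b2(1) + '1'
b2(1) = '1'  (base case)
Concatenating: '1' + '1' + '0' + '1' + '1' + '1' + '1' + '0' + '1' + '0' + '0' + '0' = '110111101000'

110111101000


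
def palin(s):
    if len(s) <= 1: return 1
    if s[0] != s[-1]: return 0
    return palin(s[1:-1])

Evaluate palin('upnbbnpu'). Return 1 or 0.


palin('upnbbnpu'): s[0]='u' == s[-1]='u' -> check palin('pnbbnp')
palin('pnbbnp'): s[0]='p' == s[-1]='p' -> check palin('nbbn')
palin('nbbn'): s[0]='n' == s[-1]='n' -> check palin('bb')
palin('bb'): s[0]='b' == s[-1]='b' -> check palin('')
palin(''): len <= 1 -> return 1  (base case)
Result: 1 (palindrome)

1


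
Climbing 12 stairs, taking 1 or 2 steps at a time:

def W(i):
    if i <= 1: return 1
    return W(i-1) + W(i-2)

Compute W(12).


Building up from base cases:
W(0) = 1
W(1) = 1
W(2) = W(1) + W(0) = 1 + 1 = 2
W(3) = W(2) + W(1) = 2 + 1 = 3
W(4) = W(3) + W(2) = 3 + 2 = 5
W(5) = W(4) + W(3) = 5 + 3 = 8
W(6) = W(5) + W(4) = 8 + 5 = 13
W(7) = W(6) + W(5) = 13 + 8 = 21
W(8) = W(7) + W(6) = 21 + 13 = 34
W(9) = W(8) + W(7) = 34 + 21 = 55
W(10) = W(9) + W(8) = 55 + 34 = 89
W(11) = W(10) + W(9) = 89 + 55 = 144
W(12) = W(11) + W(10) = 144 + 89 = 233

233


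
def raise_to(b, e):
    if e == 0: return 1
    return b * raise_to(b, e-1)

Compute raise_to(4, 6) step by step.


raise_to(4, 6)
= 4 * raise_to(4, 5)
= 4 * 4 * raise_to(4, 4)
= 4 * 4 * 4 * raise_to(4, 3)
= 4 * 4 * 4 * 4 * raise_to(4, 2)
= 4 * 4 * 4 * 4 * 4 * raise_to(4, 1)
= 4 * 4 * 4 * 4 * 4 * 4 * raise_to(4, 0)
= 4 * 4 * 4 * 4 * 4 * 4 * 1
= 4096

4096


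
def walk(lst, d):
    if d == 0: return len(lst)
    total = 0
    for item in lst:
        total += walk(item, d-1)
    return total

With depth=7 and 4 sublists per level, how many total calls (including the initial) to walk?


At depth 0 (root): 1 call
At depth 1: each of 1 parents calls walk on 4 children = 4 calls
At depth 2: each of 4 parents calls walk on 4 children = 16 calls
At depth 3: each of 16 parents calls walk on 4 children = 64 calls
At depth 4: each of 64 parents calls walk on 4 children = 256 calls
At depth 5: each of 256 parents calls walk on 4 children = 1024 calls
At depth 6: each of 1024 parents calls walk on 4 children = 4096 calls
At depth 7: each of 4096 parents calls walk on 4 children = 16384 calls
Total: 1 + 4 + 16 + 64 + 256 + 1024 + 4096 + 16384 = 21845

21845


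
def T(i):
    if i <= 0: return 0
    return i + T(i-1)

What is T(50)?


T(50)
= 50 + 49 + 48 + 47 + 46 + 45 + 44 + 43 + 42 + 41 + 40 + 39 + 38 + 37 + 36 + 35 + 34 + 33 + 32 + 31 + 30 + 29 + 28 + 27 + 26 + 25 + 24 + 23 + 22 + 21 + 20 + 19 + 18 + 17 + 16 + 15 + 14 + 13 + 12 + 11 + 10 + 9 + 8 + 7 + 6 + 5 + 4 + 3 + 2 + 1 + T(0)
= 50 + 49 + 48 + 47 + 46 + 45 + 44 + 43 + 42 + 41 + 40 + 39 + 38 + 37 + 36 + 35 + 34 + 33 + 32 + 31 + 30 + 29 + 28 + 27 + 26 + 25 + 24 + 23 + 22 + 21 + 20 + 19 + 18 + 17 + 16 + 15 + 14 + 13 + 12 + 11 + 10 + 9 + 8 + 7 + 6 + 5 + 4 + 3 + 2 + 1 + 0
= 1275

1275


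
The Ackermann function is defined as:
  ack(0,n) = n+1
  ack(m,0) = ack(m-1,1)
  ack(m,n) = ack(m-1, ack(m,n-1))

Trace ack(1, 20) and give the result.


ack(1, 20) = ack(0, ack(1, 19))
  ack(1, 19) = ack(0, ack(1, 18))
    ack(1, 18) = ack(0, ack(1, 17))
      ack(1, 17) = ack(0, ack(1, 16))
        ack(1, 16) = ack(0, ack(1, 15))
          ack(1, 15) = ack(0, ack(1, 14))
          ack(1, 14) = ack(0, ack(1, 13))
          ack(1, 13) = ack(0, ack(1, 12))
          ack(1, 12) = ack(0, ack(1, 11))
          ack(1, 11) = ack(0, ack(1, 10))
          ack(1, 10) = ack(0, ack(1, 9))
          ack(1, 9) = ack(0, ack(1, 8))
          ack(1, 8) = ack(0, ack(1, 7))
          ack(1, 7) = ack(0, ack(1, 6))
          ack(1, 6) = ack(0, ack(1, 5))
          ack(1, 5) = ack(0, ack(1, 4))
          ack(1, 4) = ack(0, ack(1, 3))
          ack(1, 3) = ack(0, ack(1, 2))
          ack(1, 2) = ack(0, ack(1, 1))
          ack(1, 1) = ack(0, ack(1, 0))
          ack(1, 0) = ack(0, 1)
          ack(0, 1) = 2
            = ack(0, 2)
          ack(0, 2) = 3
            = ack(0, 3)
... (trace truncated)
Result: ack(1, 20) = 22

22


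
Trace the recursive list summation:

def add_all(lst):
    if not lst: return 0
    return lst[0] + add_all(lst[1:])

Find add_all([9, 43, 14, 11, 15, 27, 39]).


add_all([9, 43, 14, 11, 15, 27, 39]) = 9 + add_all([43, 14, 11, 15, 27, 39])
add_all([43, 14, 11, 15, 27, 39]) = 43 + add_all([14, 11, 15, 27, 39])
add_all([14, 11, 15, 27, 39]) = 14 + add_all([11, 15, 27, 39])
add_all([11, 15, 27, 39]) = 11 + add_all([15, 27, 39])
add_all([15, 27, 39]) = 15 + add_all([27, 39])
add_all([27, 39]) = 27 + add_all([39])
add_all([39]) = 39 + add_all([])
add_all([]) = 0  (base case)
Total: 9 + 43 + 14 + 11 + 15 + 27 + 39 + 0 = 158

158


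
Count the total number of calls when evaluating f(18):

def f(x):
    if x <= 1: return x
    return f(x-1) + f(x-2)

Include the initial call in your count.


Let C(n) = total calls for f(n)
C(0) = 1, C(1) = 1
C(2) = 1 + C(1) + C(0) = 1 + 1 + 1 = 3
C(3) = 1 + C(2) + C(1) = 1 + 3 + 1 = 5
C(4) = 1 + C(3) + C(2) = 1 + 5 + 3 = 9
C(5) = 1 + C(4) + C(3) = 1 + 9 + 5 = 15
C(6) = 1 + C(5) + C(4) = 1 + 15 + 9 = 25
C(7) = 1 + C(6) + C(5) = 1 + 25 + 15 = 41
C(8) = 1 + C(7) + C(6) = 1 + 41 + 25 = 67
C(9) = 1 + C(8) + C(7) = 1 + 67 + 41 = 109
C(10) = 1 + C(9) + C(8) = 1 + 109 + 67 = 177
C(11) = 1 + C(10) + C(9) = 1 + 177 + 109 = 287
C(12) = 1 + C(11) + C(10) = 1 + 287 + 177 = 465
C(13) = 1 + C(12) + C(11) = 1 + 465 + 287 = 753
C(14) = 1 + C(13) + C(12) = 1 + 753 + 465 = 1219
C(15) = 1 + C(14) + C(13) = 1 + 1219 + 753 = 1973
C(16) = 1 + C(15) + C(14) = 1 + 1973 + 1219 = 3193
C(17) = 1 + C(16) + C(15) = 1 + 3193 + 1973 = 5167
C(18) = 1 + C(17) + C(16) = 1 + 5167 + 3193 = 8361

8361


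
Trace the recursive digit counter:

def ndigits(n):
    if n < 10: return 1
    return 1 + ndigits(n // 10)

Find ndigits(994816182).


ndigits(994816182) = 1 + ndigits(99481618)
ndigits(99481618) = 1 + ndigits(9948161)
ndigits(9948161) = 1 + ndigits(994816)
ndigits(994816) = 1 + ndigits(99481)
ndigits(99481) = 1 + ndigits(9948)
ndigits(9948) = 1 + ndigits(994)
ndigits(994) = 1 + ndigits(99)
ndigits(99) = 1 + ndigits(9)
ndigits(9) = 1  (base case: 9 < 10)
Unwinding: 1 + 1 + 1 + 1 + 1 + 1 + 1 + 1 + 1 = 9

9


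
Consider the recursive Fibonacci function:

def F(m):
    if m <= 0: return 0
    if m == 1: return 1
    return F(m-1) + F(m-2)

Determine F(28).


Computing F(28) bottom-up:
F(0) = 0
F(1) = 1
F(2) = F(1) + F(0) = 1 + 0 = 1
F(3) = F(2) + F(1) = 1 + 1 = 2
F(4) = F(3) + F(2) = 2 + 1 = 3
F(5) = F(4) + F(3) = 3 + 2 = 5
F(6) = F(5) + F(4) = 5 + 3 = 8
F(7) = F(6) + F(5) = 8 + 5 = 13
F(8) = F(7) + F(6) = 13 + 8 = 21
F(9) = F(8) + F(7) = 21 + 13 = 34
F(10) = F(9) + F(8) = 34 + 21 = 55
F(11) = F(10) + F(9) = 55 + 34 = 89
F(12) = F(11) + F(10) = 89 + 55 = 144
F(13) = F(12) + F(11) = 144 + 89 = 233
F(14) = F(13) + F(12) = 233 + 144 = 377
F(15) = F(14) + F(13) = 377 + 233 = 610
F(16) = F(15) + F(14) = 610 + 377 = 987
F(17) = F(16) + F(15) = 987 + 610 = 1597
F(18) = F(17) + F(16) = 1597 + 987 = 2584
F(19) = F(18) + F(17) = 2584 + 1597 = 4181
F(20) = F(19) + F(18) = 4181 + 2584 = 6765
F(21) = F(20) + F(19) = 6765 + 4181 = 10946
F(22) = F(21) + F(20) = 10946 + 6765 = 17711
F(23) = F(22) + F(21) = 17711 + 10946 = 28657
F(24) = F(23) + F(22) = 28657 + 17711 = 46368
F(25) = F(24) + F(23) = 46368 + 28657 = 75025
F(26) = F(25) + F(24) = 75025 + 46368 = 121393
F(27) = F(26) + F(25) = 121393 + 75025 = 196418
F(28) = F(27) + F(26) = 196418 + 121393 = 317811

317811


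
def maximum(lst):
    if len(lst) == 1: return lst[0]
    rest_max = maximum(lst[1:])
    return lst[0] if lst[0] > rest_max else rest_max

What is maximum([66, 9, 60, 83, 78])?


maximum([66, 9, 60, 83, 78]): compare 66 with maximum([9, 60, 83, 78])
maximum([9, 60, 83, 78]): compare 9 with maximum([60, 83, 78])
maximum([60, 83, 78]): compare 60 with maximum([83, 78])
maximum([83, 78]): compare 83 with maximum([78])
maximum([78]) = 78  (base case)
Compare 83 with 78 -> 83
Compare 60 with 83 -> 83
Compare 9 with 83 -> 83
Compare 66 with 83 -> 83

83
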